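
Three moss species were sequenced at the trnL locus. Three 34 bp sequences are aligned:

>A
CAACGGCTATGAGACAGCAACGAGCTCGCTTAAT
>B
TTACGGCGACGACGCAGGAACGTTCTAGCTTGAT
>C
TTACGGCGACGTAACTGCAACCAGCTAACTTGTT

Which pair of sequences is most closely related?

B and C

A–B: 11/34 differ, p = 0.324, d = 0.423.
A–C: 12/34 differ, p = 0.353, d = 0.477.
B–C: 10/34 differ, p = 0.294, d = 0.373.
The smallest distance is between B and C.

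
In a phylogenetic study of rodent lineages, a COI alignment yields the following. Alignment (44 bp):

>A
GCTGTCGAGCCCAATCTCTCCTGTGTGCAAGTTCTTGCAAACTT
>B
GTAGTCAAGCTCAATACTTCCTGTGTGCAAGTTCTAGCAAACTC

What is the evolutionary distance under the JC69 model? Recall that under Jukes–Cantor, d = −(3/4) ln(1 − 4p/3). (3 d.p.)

The sequences differ at 9 of 44 sites (2, 3, 7, 11, 16, 17, 18, 36, 44), so p = 9/44 ≈ 0.204545.
d = −(3/4) ln(1 − 4p/3) = −0.75 ln(1 − 0.272727) = −0.75 ln(0.727273)
  = −0.75 × (-0.318453) = 0.238840 substitutions/site.

0.239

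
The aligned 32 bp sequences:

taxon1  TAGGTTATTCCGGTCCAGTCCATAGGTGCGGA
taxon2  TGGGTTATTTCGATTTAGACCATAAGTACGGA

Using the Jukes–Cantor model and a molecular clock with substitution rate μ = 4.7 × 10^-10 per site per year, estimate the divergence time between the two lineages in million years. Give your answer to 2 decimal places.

323.51

The sequences differ at 8 of 32 sites (2, 10, 13, 15, 16, 19, 25, 28), so p = 8/32 = 0.25.
d = −(3/4) ln(1 − 4p/3) = −0.75 ln(1 − 0.333333) = −0.75 ln(0.666667)
  = −0.75 × (-0.405465) = 0.304099 substitutions/site.
Under a molecular clock d = 2μt, so t = d/(2μ) = 0.304099 / (2 × 4.7 × 10^-10) = 323.51 million years.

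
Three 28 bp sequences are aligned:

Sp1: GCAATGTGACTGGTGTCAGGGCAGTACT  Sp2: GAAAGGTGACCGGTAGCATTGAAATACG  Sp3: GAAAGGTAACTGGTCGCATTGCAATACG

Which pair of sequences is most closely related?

Sp2 and Sp3

Sp1–Sp2: 10/28 differ, p = 0.357, d = 0.485.
Sp1–Sp3: 9/28 differ, p = 0.321, d = 0.420.
Sp2–Sp3: 4/28 differ, p = 0.143, d = 0.158.
The smallest distance is between Sp2 and Sp3.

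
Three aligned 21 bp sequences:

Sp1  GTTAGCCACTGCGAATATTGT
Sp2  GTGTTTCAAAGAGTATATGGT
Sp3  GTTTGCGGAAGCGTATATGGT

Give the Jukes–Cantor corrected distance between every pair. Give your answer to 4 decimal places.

Sp1–Sp2: 9/21 sites differ → p ≈ 0.428571, d = −0.75 ln(1 − 0.571428) = 0.635472 ≈ 0.6355.
Sp1–Sp3: 7/21 sites differ → p ≈ 0.333333, d = −0.75 ln(1 − 0.444444) = 0.440839 ≈ 0.4408.
Sp2–Sp3: 6/21 sites differ → p ≈ 0.285714, d = −0.75 ln(1 − 0.380952) = 0.359679 ≈ 0.3597.

d(Sp1,Sp2) = 0.6355, d(Sp1,Sp3) = 0.4408, d(Sp2,Sp3) = 0.3597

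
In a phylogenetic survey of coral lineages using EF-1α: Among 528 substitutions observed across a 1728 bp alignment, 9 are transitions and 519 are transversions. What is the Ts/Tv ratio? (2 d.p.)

R = 9/519 = 0.017341… ≈ 0.02 (to 2 d.p.).

0.02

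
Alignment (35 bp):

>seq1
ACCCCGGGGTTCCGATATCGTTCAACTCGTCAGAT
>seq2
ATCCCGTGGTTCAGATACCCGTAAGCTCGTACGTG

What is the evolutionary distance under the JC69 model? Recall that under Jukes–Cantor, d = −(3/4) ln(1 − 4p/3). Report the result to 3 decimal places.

0.458

The sequences differ at 12 of 35 sites, so p = 12/35 ≈ 0.342857.
d = −(3/4) ln(1 − 4p/3) = −0.75 ln(1 − 0.457143) = −0.75 ln(0.542857)
  = −0.75 × (-0.610909) = 0.458182 substitutions/site.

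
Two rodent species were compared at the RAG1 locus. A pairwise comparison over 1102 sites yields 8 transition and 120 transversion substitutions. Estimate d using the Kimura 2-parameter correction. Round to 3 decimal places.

0.127

P = 8/1102 ≈ 0.00726 and Q = 120/1102 ≈ 0.108893.
Under the Kimura two-parameter model, d = −½ ln(1 − 2P − Q) − ¼ ln(1 − 2Q).
1 − 2P − Q = 0.876587, giving −½ ln(0.876587) = 0.065860.
1 − 2Q = 0.782214, giving −¼ ln(0.782214) = 0.061407.
d = 0.065860 + 0.061407 = 0.127267.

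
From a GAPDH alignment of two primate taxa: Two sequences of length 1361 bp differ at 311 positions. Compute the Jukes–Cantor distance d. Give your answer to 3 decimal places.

0.273

p = 311/1361 ≈ 0.228508.
d = −(3/4) ln(1 − 4p/3) = −0.75 ln(1 − 0.304677) = −0.75 ln(0.695323)
  = −0.75 × (-0.363379) = 0.272534 substitutions/site.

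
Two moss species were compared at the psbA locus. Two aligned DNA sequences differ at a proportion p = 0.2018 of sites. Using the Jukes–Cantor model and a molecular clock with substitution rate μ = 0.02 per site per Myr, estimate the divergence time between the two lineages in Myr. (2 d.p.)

d = −(3/4) ln(1 − 4p/3) = −0.75 ln(1 − 0.269067) = −0.75 ln(0.730933)
  = −0.75 × (-0.313433) = 0.235075 substitutions/site.
Under a molecular clock d = 2μt, so t = d/(2μ) = 0.235075 / (2 × 0.02) = 5.88 Myr.

5.88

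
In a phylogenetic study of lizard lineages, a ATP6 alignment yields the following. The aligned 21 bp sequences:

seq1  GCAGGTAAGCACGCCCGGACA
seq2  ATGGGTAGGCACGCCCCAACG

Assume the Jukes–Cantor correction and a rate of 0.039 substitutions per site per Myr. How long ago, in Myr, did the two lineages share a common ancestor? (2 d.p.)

The sequences differ at 7 of 21 sites (1, 2, 3, 8, 17, 18, 21), so p = 7/21 ≈ 0.333333.
d = −(3/4) ln(1 − 4p/3) = −0.75 ln(1 − 0.444444) = −0.75 ln(0.555556)
  = −0.75 × (-0.587786) = 0.440840 substitutions/site.
Under a molecular clock d = 2μt, so t = d/(2μ) = 0.440840 / (2 × 0.039) = 5.65 Myr.

5.65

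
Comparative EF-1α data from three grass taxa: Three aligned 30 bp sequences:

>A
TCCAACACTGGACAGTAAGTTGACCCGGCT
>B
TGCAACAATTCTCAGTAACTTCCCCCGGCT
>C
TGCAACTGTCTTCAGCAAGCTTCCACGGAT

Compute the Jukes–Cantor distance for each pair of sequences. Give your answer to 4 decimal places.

d(A,B) = 0.3295, d(A,C) = 0.5716, d(B,C) = 0.4408

A–B: 8/30 sites differ → p ≈ 0.266667, d = −0.75 ln(1 − 0.355556) = 0.329526 ≈ 0.3295.
A–C: 12/30 sites differ → p = 0.4, d = −0.75 ln(1 − 0.533333) = 0.571605 ≈ 0.5716.
B–C: 10/30 sites differ → p ≈ 0.333333, d = −0.75 ln(1 − 0.444444) = 0.440839 ≈ 0.4408.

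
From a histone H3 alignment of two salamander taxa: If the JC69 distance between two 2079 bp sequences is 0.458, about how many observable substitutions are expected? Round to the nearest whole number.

713

Invert JC69: p = (3/4)(1 − e^(−4d/3)) = 0.75 × (1 − e^(-0.610667)) = 0.75 × (1 − 0.542989) = 0.342758.
Expected differing sites = pL ≈ 0.342758 × 2079 = 712.593882 ≈ 713.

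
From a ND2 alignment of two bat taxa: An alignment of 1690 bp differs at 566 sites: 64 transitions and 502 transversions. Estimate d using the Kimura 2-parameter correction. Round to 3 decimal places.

P = 64/1690 ≈ 0.03787 and Q = 502/1690 ≈ 0.297041.
Under the Kimura two-parameter model, d = −½ ln(1 − 2P − Q) − ¼ ln(1 − 2Q).
1 − 2P − Q = 0.627219, giving −½ ln(0.627219) = 0.233230.
1 − 2Q = 0.405918, giving −¼ ln(0.405918) = 0.225401.
d = 0.233230 + 0.225401 = 0.458631.

0.459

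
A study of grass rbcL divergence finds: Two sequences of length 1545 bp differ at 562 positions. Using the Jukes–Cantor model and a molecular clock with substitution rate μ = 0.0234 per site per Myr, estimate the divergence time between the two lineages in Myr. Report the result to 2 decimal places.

10.63

p = 562/1545 ≈ 0.363754.
d = −(3/4) ln(1 − 4p/3) = −0.75 ln(1 − 0.485005) = −0.75 ln(0.514995)
  = −0.75 × (-0.663598) = 0.497699 substitutions/site.
Under a molecular clock d = 2μt, so t = d/(2μ) = 0.497699 / (2 × 0.0234) = 10.63 Myr.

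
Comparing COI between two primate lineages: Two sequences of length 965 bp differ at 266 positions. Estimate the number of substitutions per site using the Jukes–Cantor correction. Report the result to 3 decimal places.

p = 266/965 ≈ 0.275648.
d = −(3/4) ln(1 − 4p/3) = −0.75 ln(1 − 0.367531) = −0.75 ln(0.632469)
  = −0.75 × (-0.458124) = 0.343593 substitutions/site.

0.344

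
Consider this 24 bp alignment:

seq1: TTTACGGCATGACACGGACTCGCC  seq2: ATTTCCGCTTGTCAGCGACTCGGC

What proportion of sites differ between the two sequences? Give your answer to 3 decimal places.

The sequences differ at 8 of 24 positions (sites 1, 4, 6, 9, 12, 15, 16, 23).
p = 8/24 = 0.333333… ≈ 0.333 (to 3 d.p.).

0.333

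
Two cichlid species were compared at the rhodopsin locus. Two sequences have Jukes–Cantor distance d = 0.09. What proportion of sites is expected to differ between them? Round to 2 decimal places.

0.08

p = (3/4)(1 − e^(−4d/3)) = 0.75 × (1 − e^(-0.12)) = 0.75 × (1 − 0.886920) = 0.084810.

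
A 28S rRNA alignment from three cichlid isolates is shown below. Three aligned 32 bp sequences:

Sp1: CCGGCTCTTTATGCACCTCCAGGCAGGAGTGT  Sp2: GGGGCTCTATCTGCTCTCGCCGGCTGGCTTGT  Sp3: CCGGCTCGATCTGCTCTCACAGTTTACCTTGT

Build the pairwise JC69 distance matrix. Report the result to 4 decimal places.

Sp1–Sp2: 12/32 sites differ → p = 0.375, d = −0.75 ln(1 − 0.5) = 0.519860 ≈ 0.5199.
Sp1–Sp3: 14/32 sites differ → p = 0.4375, d = −0.75 ln(1 − 0.583333) = 0.656601 ≈ 0.6566.
Sp2–Sp3: 9/32 sites differ → p = 0.28125, d = −0.75 ln(1 − 0.375) = 0.352503 ≈ 0.3525.

d(Sp1,Sp2) = 0.5199, d(Sp1,Sp3) = 0.6566, d(Sp2,Sp3) = 0.3525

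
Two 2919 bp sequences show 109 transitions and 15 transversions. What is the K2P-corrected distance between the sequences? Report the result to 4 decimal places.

P = 109/2919 ≈ 0.037342 and Q = 15/2919 ≈ 0.005139.
Under the Kimura two-parameter model, d = −½ ln(1 − 2P − Q) − ¼ ln(1 − 2Q).
1 − 2P − Q = 0.920177, giving −½ ln(0.920177) = 0.041595.
1 − 2Q = 0.989722, giving −¼ ln(0.989722) = 0.002583.
d = 0.041595 + 0.002583 = 0.044178.

0.0442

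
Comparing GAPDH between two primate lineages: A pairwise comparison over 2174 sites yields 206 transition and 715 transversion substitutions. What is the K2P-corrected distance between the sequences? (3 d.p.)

0.633

P = 206/2174 ≈ 0.094756 and Q = 715/2174 ≈ 0.328887.
Under the Kimura two-parameter model, d = −½ ln(1 − 2P − Q) − ¼ ln(1 − 2Q).
1 − 2P − Q = 0.481601, giving −½ ln(0.481601) = 0.365320.
1 − 2Q = 0.342226, giving −¼ ln(0.342226) = 0.268071.
d = 0.365320 + 0.268071 = 0.633391.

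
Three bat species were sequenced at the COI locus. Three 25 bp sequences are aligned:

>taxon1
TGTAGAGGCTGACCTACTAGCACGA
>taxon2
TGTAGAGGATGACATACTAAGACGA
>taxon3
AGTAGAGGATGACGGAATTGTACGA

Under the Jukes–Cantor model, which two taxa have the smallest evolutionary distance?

taxon1–taxon2: 4/25 differ, p = 0.160, d = 0.180.
taxon1–taxon3: 7/25 differ, p = 0.280, d = 0.351.
taxon2–taxon3: 7/25 differ, p = 0.280, d = 0.351.
The smallest distance is between taxon1 and taxon2.

taxon1 and taxon2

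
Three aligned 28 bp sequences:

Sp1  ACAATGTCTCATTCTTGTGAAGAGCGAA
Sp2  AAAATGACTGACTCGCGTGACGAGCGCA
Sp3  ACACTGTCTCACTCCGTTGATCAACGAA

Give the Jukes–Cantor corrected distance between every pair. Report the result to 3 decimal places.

Sp1–Sp2: 8/28 sites differ → p ≈ 0.285714, d = −0.75 ln(1 − 0.380952) = 0.359679 ≈ 0.360.
Sp1–Sp3: 8/28 sites differ → p ≈ 0.285714, d = −0.75 ln(1 − 0.380952) = 0.359679 ≈ 0.360.
Sp2–Sp3: 11/28 sites differ → p ≈ 0.392857, d = −0.75 ln(1 − 0.523809) = 0.556452 ≈ 0.556.

d(Sp1,Sp2) = 0.360, d(Sp1,Sp3) = 0.360, d(Sp2,Sp3) = 0.556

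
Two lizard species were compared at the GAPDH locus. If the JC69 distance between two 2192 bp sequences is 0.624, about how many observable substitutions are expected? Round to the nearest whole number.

929

Invert JC69: p = (3/4)(1 − e^(−4d/3)) = 0.75 × (1 − e^(-0.832)) = 0.75 × (1 − 0.435178) = 0.423617.
Expected differing sites = pL ≈ 0.423617 × 2192 = 928.568464 ≈ 929.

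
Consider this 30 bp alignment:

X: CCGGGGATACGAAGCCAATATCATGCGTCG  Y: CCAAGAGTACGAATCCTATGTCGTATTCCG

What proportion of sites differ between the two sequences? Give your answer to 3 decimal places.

The sequences differ at 12 of 30 positions.
p = 12/30 = 0.400.

0.400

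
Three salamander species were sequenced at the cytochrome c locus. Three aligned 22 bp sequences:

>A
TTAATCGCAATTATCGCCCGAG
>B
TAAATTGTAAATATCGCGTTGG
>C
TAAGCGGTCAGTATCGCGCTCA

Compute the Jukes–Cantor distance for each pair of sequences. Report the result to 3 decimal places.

A–B: 8/22 sites differ → p ≈ 0.363636, d = −0.75 ln(1 − 0.484848) = 0.497470 ≈ 0.497.
A–C: 11/22 sites differ → p = 0.5, d = −0.75 ln(1 − 0.666667) = 0.823960 ≈ 0.824.
B–C: 8/22 sites differ → p ≈ 0.363636, d = −0.75 ln(1 − 0.484848) = 0.497470 ≈ 0.497.

d(A,B) = 0.497, d(A,C) = 0.824, d(B,C) = 0.497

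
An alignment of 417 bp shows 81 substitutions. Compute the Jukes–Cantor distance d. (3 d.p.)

0.225

p = 81/417 ≈ 0.194245.
d = −(3/4) ln(1 − 4p/3) = −0.75 ln(1 − 0.258993) = −0.75 ln(0.741007)
  = −0.75 × (-0.299745) = 0.224809 substitutions/site.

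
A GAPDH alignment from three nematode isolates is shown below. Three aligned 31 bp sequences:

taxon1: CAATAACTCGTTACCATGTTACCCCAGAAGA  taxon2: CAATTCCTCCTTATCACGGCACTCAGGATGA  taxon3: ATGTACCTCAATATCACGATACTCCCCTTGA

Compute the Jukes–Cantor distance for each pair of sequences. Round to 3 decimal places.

d(taxon1,taxon2) = 0.481, d(taxon1,taxon3) = 0.691, d(taxon2,taxon3) = 0.544

taxon1–taxon2: 11/31 sites differ → p ≈ 0.354839, d = −0.75 ln(1 − 0.473119) = 0.480585 ≈ 0.481.
taxon1–taxon3: 14/31 sites differ → p ≈ 0.451613, d = −0.75 ln(1 − 0.602151) = 0.691262 ≈ 0.691.
taxon2–taxon3: 12/31 sites differ → p ≈ 0.387097, d = −0.75 ln(1 − 0.516129) = 0.544453 ≈ 0.544.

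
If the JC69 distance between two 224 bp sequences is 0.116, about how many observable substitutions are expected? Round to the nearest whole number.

Invert JC69: p = (3/4)(1 − e^(−4d/3)) = 0.75 × (1 − e^(-0.154667)) = 0.75 × (1 − 0.856700) = 0.107475.
Expected differing sites = pL ≈ 0.107475 × 224 = 24.0744 ≈ 24.

24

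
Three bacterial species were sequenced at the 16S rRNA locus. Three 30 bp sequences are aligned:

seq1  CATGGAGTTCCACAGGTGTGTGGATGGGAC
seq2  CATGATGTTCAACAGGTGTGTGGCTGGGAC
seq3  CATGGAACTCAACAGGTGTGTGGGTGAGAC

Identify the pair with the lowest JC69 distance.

seq1–seq2: 4/30 differ, p = 0.133, d = 0.147.
seq1–seq3: 5/30 differ, p = 0.167, d = 0.188.
seq2–seq3: 6/30 differ, p = 0.200, d = 0.233.
The smallest distance is between seq1 and seq2.

seq1 and seq2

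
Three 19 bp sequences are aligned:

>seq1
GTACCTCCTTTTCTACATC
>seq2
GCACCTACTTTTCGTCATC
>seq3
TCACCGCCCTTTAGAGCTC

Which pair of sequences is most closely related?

seq1–seq2: 4/19 differ, p = 0.211, d = 0.247.
seq1–seq3: 8/19 differ, p = 0.421, d = 0.618.
seq2–seq3: 8/19 differ, p = 0.421, d = 0.618.
The smallest distance is between seq1 and seq2.

seq1 and seq2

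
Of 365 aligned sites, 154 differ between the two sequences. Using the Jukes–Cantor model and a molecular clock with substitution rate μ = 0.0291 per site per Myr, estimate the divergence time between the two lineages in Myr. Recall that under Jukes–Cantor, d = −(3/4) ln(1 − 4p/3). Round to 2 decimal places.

10.65

p = 154/365 ≈ 0.421918.
d = −(3/4) ln(1 − 4p/3) = −0.75 ln(1 − 0.562557) = −0.75 ln(0.437443)
  = −0.75 × (-0.826809) = 0.620107 substitutions/site.
Under a molecular clock d = 2μt, so t = d/(2μ) = 0.620107 / (2 × 0.0291) = 10.65 Myr.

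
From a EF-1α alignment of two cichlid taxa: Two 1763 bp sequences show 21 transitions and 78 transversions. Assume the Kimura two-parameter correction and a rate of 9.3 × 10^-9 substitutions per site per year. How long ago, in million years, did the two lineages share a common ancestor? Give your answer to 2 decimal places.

P = 21/1763 ≈ 0.011912 and Q = 78/1763 ≈ 0.044243.
Under the Kimura two-parameter model, d = −½ ln(1 − 2P − Q) − ¼ ln(1 − 2Q).
1 − 2P − Q = 0.931933, giving −½ ln(0.931933) = 0.035247.
1 − 2Q = 0.911514, giving −¼ ln(0.911514) = 0.023162.
d = 0.035247 + 0.023162 = 0.058409.
Under a molecular clock d = 2μt, so t = d/(2μ) = 0.058409 / (2 × 9.3 × 10^-9) = 3.14 million years.

3.14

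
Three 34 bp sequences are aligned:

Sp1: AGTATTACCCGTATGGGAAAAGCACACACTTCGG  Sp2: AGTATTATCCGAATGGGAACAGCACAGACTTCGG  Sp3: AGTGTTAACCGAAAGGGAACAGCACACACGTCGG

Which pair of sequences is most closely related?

Sp1–Sp2: 4/34 differ, p = 0.118, d = 0.128.
Sp1–Sp3: 6/34 differ, p = 0.176, d = 0.201.
Sp2–Sp3: 5/34 differ, p = 0.147, d = 0.164.
The smallest distance is between Sp1 and Sp2.

Sp1 and Sp2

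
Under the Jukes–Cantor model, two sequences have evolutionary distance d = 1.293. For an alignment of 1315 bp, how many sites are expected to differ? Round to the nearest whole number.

Invert JC69: p = (3/4)(1 − e^(−4d/3)) = 0.75 × (1 − e^(-1.724)) = 0.75 × (1 − 0.178351) = 0.616237.
Expected differing sites = pL ≈ 0.616237 × 1315 = 810.351655 ≈ 810.

810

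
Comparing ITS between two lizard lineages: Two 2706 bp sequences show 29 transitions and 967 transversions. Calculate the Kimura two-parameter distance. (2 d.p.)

P = 29/2706 ≈ 0.010717 and Q = 967/2706 ≈ 0.357354.
Under the Kimura two-parameter model, d = −½ ln(1 − 2P − Q) − ¼ ln(1 − 2Q).
1 − 2P − Q = 0.621212, giving −½ ln(0.621212) = 0.238041.
1 − 2Q = 0.285292, giving −¼ ln(0.285292) = 0.313561.
d = 0.238041 + 0.313561 = 0.551602.

0.55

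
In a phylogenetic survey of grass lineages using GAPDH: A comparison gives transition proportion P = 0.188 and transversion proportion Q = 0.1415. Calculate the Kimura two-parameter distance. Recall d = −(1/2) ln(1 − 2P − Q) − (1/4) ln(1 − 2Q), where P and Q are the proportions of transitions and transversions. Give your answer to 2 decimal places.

0.45

Under the Kimura two-parameter model, d = −½ ln(1 − 2P − Q) − ¼ ln(1 − 2Q).
1 − 2P − Q = 0.4825, giving −½ ln(0.4825) = 0.364387.
1 − 2Q = 0.717, giving −¼ ln(0.717) = 0.083170.
d = 0.364387 + 0.083170 = 0.447557.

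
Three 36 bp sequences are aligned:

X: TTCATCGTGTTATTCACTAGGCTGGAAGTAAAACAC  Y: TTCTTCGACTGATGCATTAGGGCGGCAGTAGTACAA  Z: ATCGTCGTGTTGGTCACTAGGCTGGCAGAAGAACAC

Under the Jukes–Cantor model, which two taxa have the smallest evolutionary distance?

X–Y: 12/36 differ, p = 0.333, d = 0.441.
X–Z: 7/36 differ, p = 0.194, d = 0.225.
Y–Z: 14/36 differ, p = 0.389, d = 0.548.
The smallest distance is between X and Z.

X and Z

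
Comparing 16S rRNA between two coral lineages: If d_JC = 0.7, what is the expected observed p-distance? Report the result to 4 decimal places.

0.4551

p = (3/4)(1 − e^(−4d/3)) = 0.75 × (1 − e^(-0.933333)) = 0.75 × (1 − 0.393241) = 0.455069.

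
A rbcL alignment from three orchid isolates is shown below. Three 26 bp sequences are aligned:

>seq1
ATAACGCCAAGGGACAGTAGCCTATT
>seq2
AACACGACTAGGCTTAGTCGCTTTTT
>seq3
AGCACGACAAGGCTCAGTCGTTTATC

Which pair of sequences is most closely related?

seq2 and seq3

seq1–seq2: 10/26 differ, p = 0.385, d = 0.539.
seq1–seq3: 9/26 differ, p = 0.346, d = 0.464.
seq2–seq3: 6/26 differ, p = 0.231, d = 0.276.
The smallest distance is between seq2 and seq3.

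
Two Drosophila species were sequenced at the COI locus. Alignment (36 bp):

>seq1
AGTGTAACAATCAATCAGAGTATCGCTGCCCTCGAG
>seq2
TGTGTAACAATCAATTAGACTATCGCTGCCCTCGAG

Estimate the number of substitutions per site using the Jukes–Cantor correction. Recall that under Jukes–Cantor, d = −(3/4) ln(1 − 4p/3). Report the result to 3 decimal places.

0.088

The sequences differ at 3 of 36 sites (1, 16, 20), so p = 3/36 ≈ 0.083333.
d = −(3/4) ln(1 − 4p/3) = −0.75 ln(1 − 0.111111) = −0.75 ln(0.888889)
  = −0.75 × (-0.117783) = 0.088337 substitutions/site.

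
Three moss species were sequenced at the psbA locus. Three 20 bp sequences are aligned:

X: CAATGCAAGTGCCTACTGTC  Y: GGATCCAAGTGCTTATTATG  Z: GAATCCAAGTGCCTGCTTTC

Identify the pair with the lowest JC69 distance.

X–Y: 7/20 differ, p = 0.350, d = 0.471.
X–Z: 4/20 differ, p = 0.200, d = 0.233.
Y–Z: 6/20 differ, p = 0.300, d = 0.383.
The smallest distance is between X and Z.

X and Z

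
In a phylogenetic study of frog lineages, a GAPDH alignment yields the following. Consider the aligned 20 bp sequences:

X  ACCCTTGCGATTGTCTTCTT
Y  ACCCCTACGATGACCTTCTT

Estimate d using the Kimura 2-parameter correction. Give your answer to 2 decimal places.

Of 20 sites, 4 differences are transitions and 1 are transversions, so P = 4/20 = 0.2 and Q = 1/20 = 0.05.
Under the Kimura two-parameter model, d = −½ ln(1 − 2P − Q) − ¼ ln(1 − 2Q).
1 − 2P − Q = 0.55, giving −½ ln(0.55) = 0.298919.
1 − 2Q = 0.9, giving −¼ ln(0.9) = 0.026340.
d = 0.298919 + 0.026340 = 0.325259.

0.33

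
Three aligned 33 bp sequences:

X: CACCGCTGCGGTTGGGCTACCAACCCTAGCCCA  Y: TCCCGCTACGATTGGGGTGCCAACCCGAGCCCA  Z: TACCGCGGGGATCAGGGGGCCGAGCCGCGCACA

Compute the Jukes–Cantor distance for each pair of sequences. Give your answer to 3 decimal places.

X–Y: 7/33 sites differ → p ≈ 0.212121, d = −0.75 ln(1 − 0.282828) = 0.249330 ≈ 0.249.
X–Z: 14/33 sites differ → p ≈ 0.424242, d = −0.75 ln(1 − 0.565656) = 0.625439 ≈ 0.625.
Y–Z: 11/33 sites differ → p ≈ 0.333333, d = −0.75 ln(1 − 0.444444) = 0.440839 ≈ 0.441.

d(X,Y) = 0.249, d(X,Z) = 0.625, d(Y,Z) = 0.441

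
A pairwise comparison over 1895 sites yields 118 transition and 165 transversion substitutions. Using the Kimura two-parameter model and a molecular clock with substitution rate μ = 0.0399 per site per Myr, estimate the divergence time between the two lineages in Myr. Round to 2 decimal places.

2.09

P = 118/1895 ≈ 0.062269 and Q = 165/1895 ≈ 0.087071.
Under the Kimura two-parameter model, d = −½ ln(1 − 2P − Q) − ¼ ln(1 − 2Q).
1 − 2P − Q = 0.788391, giving −½ ln(0.788391) = 0.118881.
1 − 2Q = 0.825858, giving −¼ ln(0.825858) = 0.047833.
d = 0.118881 + 0.047833 = 0.166714.
Under a molecular clock d = 2μt, so t = d/(2μ) = 0.166714 / (2 × 0.0399) = 2.09 Myr.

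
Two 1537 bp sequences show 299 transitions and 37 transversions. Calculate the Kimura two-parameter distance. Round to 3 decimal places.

0.279

P = 299/1537 ≈ 0.194535 and Q = 37/1537 ≈ 0.024073.
Under the Kimura two-parameter model, d = −½ ln(1 − 2P − Q) − ¼ ln(1 − 2Q).
1 − 2P − Q = 0.586857, giving −½ ln(0.586857) = 0.266487.
1 − 2Q = 0.951854, giving −¼ ln(0.951854) = 0.012336.
d = 0.266487 + 0.012336 = 0.278823.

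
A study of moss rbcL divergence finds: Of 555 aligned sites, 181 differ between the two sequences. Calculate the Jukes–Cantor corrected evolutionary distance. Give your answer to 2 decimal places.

p = 181/555 ≈ 0.326126.
d = −(3/4) ln(1 − 4p/3) = −0.75 ln(1 − 0.434835) = −0.75 ln(0.565165)
  = −0.75 × (-0.570638) = 0.427979 substitutions/site.

0.43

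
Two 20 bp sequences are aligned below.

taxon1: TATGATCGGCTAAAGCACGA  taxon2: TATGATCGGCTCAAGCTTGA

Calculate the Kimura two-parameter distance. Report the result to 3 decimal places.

Of 20 sites, 1 differences are transitions and 2 are transversions, so P = 1/20 = 0.05 and Q = 2/20 = 0.1.
Under the Kimura two-parameter model, d = −½ ln(1 − 2P − Q) − ¼ ln(1 − 2Q).
1 − 2P − Q = 0.8, giving −½ ln(0.8) = 0.111572.
1 − 2Q = 0.8, giving −¼ ln(0.8) = 0.055786.
d = 0.111572 + 0.055786 = 0.167358.

0.167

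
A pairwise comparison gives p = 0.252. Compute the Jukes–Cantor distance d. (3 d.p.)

d = −(3/4) ln(1 − 4p/3) = −0.75 ln(1 − 0.336) = −0.75 ln(0.664)
  = −0.75 × (-0.409473) = 0.307105 substitutions/site.

0.307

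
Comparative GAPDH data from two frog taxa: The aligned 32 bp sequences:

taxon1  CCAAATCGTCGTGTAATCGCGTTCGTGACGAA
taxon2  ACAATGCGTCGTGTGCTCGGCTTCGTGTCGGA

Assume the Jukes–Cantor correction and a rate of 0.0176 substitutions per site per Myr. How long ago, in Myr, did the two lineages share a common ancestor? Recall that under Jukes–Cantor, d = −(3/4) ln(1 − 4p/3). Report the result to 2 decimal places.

10.01

The sequences differ at 9 of 32 sites (1, 5, 6, 15, 16, 20, 21, 28, 31), so p = 9/32 = 0.28125.
d = −(3/4) ln(1 − 4p/3) = −0.75 ln(1 − 0.375) = −0.75 ln(0.625)
  = −0.75 × (-0.470004) = 0.352503 substitutions/site.
Under a molecular clock d = 2μt, so t = d/(2μ) = 0.352503 / (2 × 0.0176) = 10.01 Myr.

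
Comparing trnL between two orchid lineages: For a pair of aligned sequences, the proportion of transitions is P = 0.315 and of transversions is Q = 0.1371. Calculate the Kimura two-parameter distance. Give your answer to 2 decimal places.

0.81

Under the Kimura two-parameter model, d = −½ ln(1 − 2P − Q) − ¼ ln(1 − 2Q).
1 − 2P − Q = 0.2329, giving −½ ln(0.2329) = 0.728573.
1 − 2Q = 0.7258, giving −¼ ln(0.7258) = 0.080120.
d = 0.728573 + 0.080120 = 0.808693.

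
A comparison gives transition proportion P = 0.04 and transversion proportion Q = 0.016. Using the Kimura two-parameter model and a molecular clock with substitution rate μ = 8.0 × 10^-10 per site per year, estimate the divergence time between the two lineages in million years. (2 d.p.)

Under the Kimura two-parameter model, d = −½ ln(1 − 2P − Q) − ¼ ln(1 − 2Q).
1 − 2P − Q = 0.904, giving −½ ln(0.904) = 0.050463.
1 − 2Q = 0.968, giving −¼ ln(0.968) = 0.008131.
d = 0.050463 + 0.008131 = 0.058594.
Under a molecular clock d = 2μt, so t = d/(2μ) = 0.058594 / (2 × 8.0 × 10^-10) = 36.62 million years.

36.62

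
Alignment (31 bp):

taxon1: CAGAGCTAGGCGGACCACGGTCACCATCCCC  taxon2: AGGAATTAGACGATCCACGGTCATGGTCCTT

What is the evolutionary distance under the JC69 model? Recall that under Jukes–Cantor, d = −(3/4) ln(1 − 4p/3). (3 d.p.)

0.544

The sequences differ at 12 of 31 sites, so p = 12/31 ≈ 0.387097.
d = −(3/4) ln(1 − 4p/3) = −0.75 ln(1 − 0.516129) = −0.75 ln(0.483871)
  = −0.75 × (-0.725937) = 0.544453 substitutions/site.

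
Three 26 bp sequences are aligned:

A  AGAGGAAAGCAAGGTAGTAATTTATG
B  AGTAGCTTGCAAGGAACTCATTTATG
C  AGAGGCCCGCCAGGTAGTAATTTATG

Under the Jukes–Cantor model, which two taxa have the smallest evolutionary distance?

A and C

A–B: 8/26 differ, p = 0.308, d = 0.396.
A–C: 4/26 differ, p = 0.154, d = 0.172.
B–C: 8/26 differ, p = 0.308, d = 0.396.
The smallest distance is between A and C.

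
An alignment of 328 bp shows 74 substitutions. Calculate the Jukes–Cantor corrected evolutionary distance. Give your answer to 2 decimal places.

0.27

p = 74/328 ≈ 0.22561.
d = −(3/4) ln(1 − 4p/3) = −0.75 ln(1 − 0.300813) = −0.75 ln(0.699187)
  = −0.75 × (-0.357837) = 0.268378 substitutions/site.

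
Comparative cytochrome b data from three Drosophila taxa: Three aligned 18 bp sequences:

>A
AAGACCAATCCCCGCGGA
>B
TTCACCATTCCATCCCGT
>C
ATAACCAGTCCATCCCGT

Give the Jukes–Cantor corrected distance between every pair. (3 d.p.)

d(A,B) = 0.824, d(A,C) = 0.673, d(B,C) = 0.188

A–B: 9/18 sites differ → p = 0.5, d = −0.75 ln(1 − 0.666667) = 0.823960 ≈ 0.824.
A–C: 8/18 sites differ → p ≈ 0.444444, d = −0.75 ln(1 − 0.592592) = 0.673455 ≈ 0.673.
B–C: 3/18 sites differ → p ≈ 0.166667, d = −0.75 ln(1 − 0.222223) = 0.188487 ≈ 0.188.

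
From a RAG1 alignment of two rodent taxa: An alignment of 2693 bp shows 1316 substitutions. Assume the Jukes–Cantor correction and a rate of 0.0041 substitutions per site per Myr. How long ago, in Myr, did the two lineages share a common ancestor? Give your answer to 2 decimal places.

96.43

p = 1316/2693 ≈ 0.488674.
d = −(3/4) ln(1 − 4p/3) = −0.75 ln(1 − 0.651565) = −0.75 ln(0.348435)
  = −0.75 × (-1.054304) = 0.790728 substitutions/site.
Under a molecular clock d = 2μt, so t = d/(2μ) = 0.790728 / (2 × 0.0041) = 96.43 Myr.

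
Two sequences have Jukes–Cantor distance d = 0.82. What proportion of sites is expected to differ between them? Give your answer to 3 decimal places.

p = (3/4)(1 − e^(−4d/3)) = 0.75 × (1 − e^(-1.093333)) = 0.75 × (1 − 0.335098) = 0.498677.

0.499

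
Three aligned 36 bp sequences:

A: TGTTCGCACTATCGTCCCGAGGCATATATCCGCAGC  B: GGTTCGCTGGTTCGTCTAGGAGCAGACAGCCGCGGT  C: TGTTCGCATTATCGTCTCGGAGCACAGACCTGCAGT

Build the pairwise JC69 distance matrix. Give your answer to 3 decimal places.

A–B: 14/36 sites differ → p ≈ 0.388889, d = −0.75 ln(1 − 0.518519) = 0.548166 ≈ 0.548.
A–C: 9/36 sites differ → p = 0.25, d = −0.75 ln(1 − 0.333333) = 0.304098 ≈ 0.304.
B–C: 11/36 sites differ → p ≈ 0.305556, d = −0.75 ln(1 − 0.407408) = 0.392437 ≈ 0.392.

d(A,B) = 0.548, d(A,C) = 0.304, d(B,C) = 0.392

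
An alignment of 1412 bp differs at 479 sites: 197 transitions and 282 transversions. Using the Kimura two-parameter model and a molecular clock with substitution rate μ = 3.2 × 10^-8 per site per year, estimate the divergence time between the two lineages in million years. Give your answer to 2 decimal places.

P = 197/1412 ≈ 0.139518 and Q = 282/1412 ≈ 0.199717.
Under the Kimura two-parameter model, d = −½ ln(1 − 2P − Q) − ¼ ln(1 − 2Q).
1 − 2P − Q = 0.521247, giving −½ ln(0.521247) = 0.325766.
1 − 2Q = 0.600566, giving −¼ ln(0.600566) = 0.127471.
d = 0.325766 + 0.127471 = 0.453237.
Under a molecular clock d = 2μt, so t = d/(2μ) = 0.453237 / (2 × 3.2 × 10^-8) = 7.08 million years.

7.08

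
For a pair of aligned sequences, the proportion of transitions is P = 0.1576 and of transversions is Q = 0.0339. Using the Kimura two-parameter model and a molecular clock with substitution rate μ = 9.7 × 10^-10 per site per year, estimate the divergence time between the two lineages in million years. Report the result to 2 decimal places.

Under the Kimura two-parameter model, d = −½ ln(1 − 2P − Q) − ¼ ln(1 − 2Q).
1 − 2P − Q = 0.6509, giving −½ ln(0.6509) = 0.214700.
1 − 2Q = 0.9322, giving −¼ ln(0.9322) = 0.017552.
d = 0.214700 + 0.017552 = 0.232252.
Under a molecular clock d = 2μt, so t = d/(2μ) = 0.232252 / (2 × 9.7 × 10^-10) = 119.72 million years.

119.72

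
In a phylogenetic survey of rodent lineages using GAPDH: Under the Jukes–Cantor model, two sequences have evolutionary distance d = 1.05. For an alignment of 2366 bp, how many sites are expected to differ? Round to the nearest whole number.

1337

Invert JC69: p = (3/4)(1 − e^(−4d/3)) = 0.75 × (1 − e^(-1.4)) = 0.75 × (1 − 0.246597) = 0.565052.
Expected differing sites = pL ≈ 0.565052 × 2366 = 1336.913032 ≈ 1337.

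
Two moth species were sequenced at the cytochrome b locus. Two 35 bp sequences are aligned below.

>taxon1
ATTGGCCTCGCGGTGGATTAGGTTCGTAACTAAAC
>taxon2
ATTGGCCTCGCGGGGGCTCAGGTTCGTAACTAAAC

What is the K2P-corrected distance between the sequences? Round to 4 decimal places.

Of 35 sites, 1 differences are transitions and 2 are transversions, so P = 1/35 ≈ 0.028571 and Q = 2/35 ≈ 0.057143.
Under the Kimura two-parameter model, d = −½ ln(1 − 2P − Q) − ¼ ln(1 − 2Q).
1 − 2P − Q = 0.885715, giving −½ ln(0.885715) = 0.060680.
1 − 2Q = 0.885714, giving −¼ ln(0.885714) = 0.030340.
d = 0.060680 + 0.030340 = 0.091020.

0.0910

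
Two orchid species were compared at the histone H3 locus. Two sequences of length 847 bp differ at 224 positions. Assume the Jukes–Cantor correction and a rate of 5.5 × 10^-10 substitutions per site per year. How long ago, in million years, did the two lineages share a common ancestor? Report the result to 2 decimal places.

296.47

p = 224/847 ≈ 0.264463.
d = −(3/4) ln(1 − 4p/3) = −0.75 ln(1 − 0.352617) = −0.75 ln(0.647383)
  = −0.75 × (-0.434817) = 0.326113 substitutions/site.
Under a molecular clock d = 2μt, so t = d/(2μ) = 0.326113 / (2 × 5.5 × 10^-10) = 296.47 million years.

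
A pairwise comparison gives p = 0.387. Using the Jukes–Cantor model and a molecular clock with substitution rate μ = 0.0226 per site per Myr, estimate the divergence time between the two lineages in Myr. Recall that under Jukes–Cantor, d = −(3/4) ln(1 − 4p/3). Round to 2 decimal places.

d = −(3/4) ln(1 − 4p/3) = −0.75 ln(1 − 0.516) = −0.75 ln(0.484)
  = −0.75 × (-0.725670) = 0.544253 substitutions/site.
Under a molecular clock d = 2μt, so t = d/(2μ) = 0.544253 / (2 × 0.0226) = 12.04 Myr.

12.04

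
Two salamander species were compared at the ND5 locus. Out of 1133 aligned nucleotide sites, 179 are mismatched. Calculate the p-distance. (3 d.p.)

p = 179/1133 = 0.157987… ≈ 0.158 (to 3 d.p.).

0.158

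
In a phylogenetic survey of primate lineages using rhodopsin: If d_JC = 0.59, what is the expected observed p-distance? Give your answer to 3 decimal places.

p = (3/4)(1 − e^(−4d/3)) = 0.75 × (1 − e^(-0.786667)) = 0.75 × (1 − 0.455360) = 0.408480.

0.408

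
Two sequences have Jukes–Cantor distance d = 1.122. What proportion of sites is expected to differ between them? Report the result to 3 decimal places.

p = (3/4)(1 − e^(−4d/3)) = 0.75 × (1 − e^(-1.496)) = 0.75 × (1 − 0.224024) = 0.581982.

0.582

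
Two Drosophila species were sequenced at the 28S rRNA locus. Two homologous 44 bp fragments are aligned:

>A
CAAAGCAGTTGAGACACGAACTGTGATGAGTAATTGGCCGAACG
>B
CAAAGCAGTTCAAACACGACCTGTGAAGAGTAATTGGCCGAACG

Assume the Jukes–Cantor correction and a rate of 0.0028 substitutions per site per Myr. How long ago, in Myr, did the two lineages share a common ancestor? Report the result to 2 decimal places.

17.31

The sequences differ at 4 of 44 sites (11, 13, 20, 27), so p = 4/44 ≈ 0.090909.
d = −(3/4) ln(1 − 4p/3) = −0.75 ln(1 − 0.121212) = −0.75 ln(0.878788)
  = −0.75 × (-0.129212) = 0.096909 substitutions/site.
Under a molecular clock d = 2μt, so t = d/(2μ) = 0.096909 / (2 × 0.0028) = 17.31 Myr.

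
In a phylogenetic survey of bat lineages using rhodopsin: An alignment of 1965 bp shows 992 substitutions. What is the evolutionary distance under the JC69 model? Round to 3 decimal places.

p = 992/1965 ≈ 0.504835.
d = −(3/4) ln(1 − 4p/3) = −0.75 ln(1 − 0.673113) = −0.75 ln(0.326887)
  = −0.75 × (-1.118141) = 0.838606 substitutions/site.

0.839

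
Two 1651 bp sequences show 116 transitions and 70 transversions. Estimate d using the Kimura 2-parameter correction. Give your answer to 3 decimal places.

P = 116/1651 ≈ 0.07026 and Q = 70/1651 ≈ 0.042399.
Under the Kimura two-parameter model, d = −½ ln(1 − 2P − Q) − ¼ ln(1 − 2Q).
1 − 2P − Q = 0.817081, giving −½ ln(0.817081) = 0.101009.
1 − 2Q = 0.915202, giving −¼ ln(0.915202) = 0.022153.
d = 0.101009 + 0.022153 = 0.123162.

0.123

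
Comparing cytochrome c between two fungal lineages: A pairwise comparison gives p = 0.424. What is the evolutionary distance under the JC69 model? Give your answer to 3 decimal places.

d = −(3/4) ln(1 − 4p/3) = −0.75 ln(1 − 0.565333) = −0.75 ln(0.434667)
  = −0.75 × (-0.833175) = 0.624881 substitutions/site.

0.625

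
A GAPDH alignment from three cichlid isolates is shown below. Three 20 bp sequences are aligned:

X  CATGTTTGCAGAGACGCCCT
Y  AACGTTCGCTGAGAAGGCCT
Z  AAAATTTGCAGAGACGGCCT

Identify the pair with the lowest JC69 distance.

X and Z

X–Y: 6/20 differ, p = 0.300, d = 0.383.
X–Z: 4/20 differ, p = 0.200, d = 0.233.
Y–Z: 5/20 differ, p = 0.250, d = 0.304.
The smallest distance is between X and Z.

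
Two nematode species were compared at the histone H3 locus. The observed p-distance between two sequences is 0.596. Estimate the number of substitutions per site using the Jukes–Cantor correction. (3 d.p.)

d = −(3/4) ln(1 − 4p/3) = −0.75 ln(1 − 0.794667) = −0.75 ln(0.205333)
  = −0.75 × (-1.583122) = 1.187342 substitutions/site.

1.187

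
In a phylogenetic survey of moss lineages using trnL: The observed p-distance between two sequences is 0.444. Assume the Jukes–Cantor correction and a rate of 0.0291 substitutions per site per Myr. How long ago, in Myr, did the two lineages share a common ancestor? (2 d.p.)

d = −(3/4) ln(1 − 4p/3) = −0.75 ln(1 − 0.592) = −0.75 ln(0.408)
  = −0.75 × (-0.896488) = 0.672366 substitutions/site.
Under a molecular clock d = 2μt, so t = d/(2μ) = 0.672366 / (2 × 0.0291) = 11.55 Myr.

11.55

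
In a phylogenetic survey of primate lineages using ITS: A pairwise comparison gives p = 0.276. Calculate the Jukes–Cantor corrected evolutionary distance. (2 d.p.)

0.34

d = −(3/4) ln(1 − 4p/3) = −0.75 ln(1 − 0.368) = −0.75 ln(0.632)
  = −0.75 × (-0.458866) = 0.344150 substitutions/site.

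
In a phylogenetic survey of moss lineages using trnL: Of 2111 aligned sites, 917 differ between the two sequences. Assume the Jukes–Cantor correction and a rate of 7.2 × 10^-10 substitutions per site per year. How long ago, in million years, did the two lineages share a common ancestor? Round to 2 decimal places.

450.82

p = 917/2111 ≈ 0.434391.
d = −(3/4) ln(1 − 4p/3) = −0.75 ln(1 − 0.579188) = −0.75 ln(0.420812)
  = −0.75 × (-0.865569) = 0.649177 substitutions/site.
Under a molecular clock d = 2μt, so t = d/(2μ) = 0.649177 / (2 × 7.2 × 10^-10) = 450.82 million years.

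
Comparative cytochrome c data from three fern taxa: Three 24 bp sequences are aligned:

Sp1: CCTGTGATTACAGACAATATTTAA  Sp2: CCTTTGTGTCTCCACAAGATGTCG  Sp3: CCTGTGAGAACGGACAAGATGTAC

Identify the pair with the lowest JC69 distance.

Sp1–Sp2: 11/24 differ, p = 0.458, d = 0.708.
Sp1–Sp3: 6/24 differ, p = 0.250, d = 0.304.
Sp2–Sp3: 9/24 differ, p = 0.375, d = 0.520.
The smallest distance is between Sp1 and Sp3.

Sp1 and Sp3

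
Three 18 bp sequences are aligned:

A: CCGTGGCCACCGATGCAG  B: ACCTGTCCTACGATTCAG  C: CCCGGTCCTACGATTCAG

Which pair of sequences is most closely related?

B and C

A–B: 6/18 differ, p = 0.333, d = 0.441.
A–C: 6/18 differ, p = 0.333, d = 0.441.
B–C: 2/18 differ, p = 0.111, d = 0.120.
The smallest distance is between B and C.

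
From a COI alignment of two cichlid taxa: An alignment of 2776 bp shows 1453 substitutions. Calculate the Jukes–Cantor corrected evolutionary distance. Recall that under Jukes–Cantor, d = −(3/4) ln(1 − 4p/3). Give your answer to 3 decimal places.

0.898

p = 1453/2776 ≈ 0.523415.
d = −(3/4) ln(1 − 4p/3) = −0.75 ln(1 − 0.697887) = −0.75 ln(0.302113)
  = −0.75 × (-1.196954) = 0.897716 substitutions/site.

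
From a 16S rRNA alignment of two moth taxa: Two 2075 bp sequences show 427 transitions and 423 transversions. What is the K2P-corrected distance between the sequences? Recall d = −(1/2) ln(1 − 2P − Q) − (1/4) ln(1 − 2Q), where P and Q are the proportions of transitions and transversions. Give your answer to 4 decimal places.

P = 427/2075 ≈ 0.205783 and Q = 423/2075 ≈ 0.203855.
Under the Kimura two-parameter model, d = −½ ln(1 − 2P − Q) − ¼ ln(1 − 2Q).
1 − 2P − Q = 0.384579, giving −½ ln(0.384579) = 0.477803.
1 − 2Q = 0.59229, giving −¼ ln(0.59229) = 0.130940.
d = 0.477803 + 0.130940 = 0.608743.

0.6087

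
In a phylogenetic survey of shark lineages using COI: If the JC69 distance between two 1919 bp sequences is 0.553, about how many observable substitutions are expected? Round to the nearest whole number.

751

Invert JC69: p = (3/4)(1 − e^(−4d/3)) = 0.75 × (1 − e^(-0.737333)) = 0.75 × (1 − 0.478388) = 0.391209.
Expected differing sites = pL ≈ 0.391209 × 1919 = 750.730071 ≈ 751.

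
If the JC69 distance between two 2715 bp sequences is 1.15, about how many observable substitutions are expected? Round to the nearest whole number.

Invert JC69: p = (3/4)(1 − e^(−4d/3)) = 0.75 × (1 − e^(-1.533333)) = 0.75 × (1 − 0.215815) = 0.588139.
Expected differing sites = pL ≈ 0.588139 × 2715 = 1596.797385 ≈ 1597.

1597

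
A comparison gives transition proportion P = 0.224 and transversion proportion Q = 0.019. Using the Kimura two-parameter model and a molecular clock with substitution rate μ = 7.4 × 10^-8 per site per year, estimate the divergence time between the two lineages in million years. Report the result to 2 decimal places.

2.19

Under the Kimura two-parameter model, d = −½ ln(1 − 2P − Q) − ¼ ln(1 − 2Q).
1 − 2P − Q = 0.533, giving −½ ln(0.533) = 0.314617.
1 − 2Q = 0.962, giving −¼ ln(0.962) = 0.009685.
d = 0.314617 + 0.009685 = 0.324302.
Under a molecular clock d = 2μt, so t = d/(2μ) = 0.324302 / (2 × 7.4 × 10^-8) = 2.19 million years.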